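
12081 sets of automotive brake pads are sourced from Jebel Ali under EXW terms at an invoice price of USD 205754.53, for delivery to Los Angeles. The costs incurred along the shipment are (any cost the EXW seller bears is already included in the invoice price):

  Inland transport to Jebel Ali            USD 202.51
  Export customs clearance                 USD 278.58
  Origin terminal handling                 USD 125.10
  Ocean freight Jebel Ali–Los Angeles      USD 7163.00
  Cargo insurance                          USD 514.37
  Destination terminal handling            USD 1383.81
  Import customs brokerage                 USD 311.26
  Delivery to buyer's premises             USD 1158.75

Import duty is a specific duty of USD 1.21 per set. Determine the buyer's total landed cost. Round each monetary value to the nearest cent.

Total landed cost: USD 231509.92

EXW: the seller makes goods available at their premises; the buyer bears all onward costs.
CIF value = EXW price + inland to port + export clearance + origin terminal + freight + insurance = 205754.53 + 202.51 + 278.58 + 125.10 + 7163.00 + 514.37 = 214038.09
Import duty = 12081 × 1.21 = 14618.01
Buyer bears: inland to port 202.51 + export clearance 278.58 + origin terminal 125.10 + freight 7163.00 + insurance 514.37 + destination terminal 1383.81 + brokerage 311.26 + delivery 1158.75 + duty 14618.01 = 25755.39
Landed cost = invoice 205754.53 + 25755.39 = 231509.92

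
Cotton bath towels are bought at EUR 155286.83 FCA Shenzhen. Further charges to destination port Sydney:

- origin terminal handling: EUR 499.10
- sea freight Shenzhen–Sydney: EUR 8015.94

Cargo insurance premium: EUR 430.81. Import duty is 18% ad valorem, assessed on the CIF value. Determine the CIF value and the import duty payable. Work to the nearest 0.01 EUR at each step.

CIF = FCA price + pre-shipment costs + freight + insurance
CIF = 155286.83 + 499.10 + 8015.94 + 430.81 = 164232.68
Import duty = 164232.68 × 18% = 29561.88

CIF value: EUR 164232.68; import duty: EUR 29561.88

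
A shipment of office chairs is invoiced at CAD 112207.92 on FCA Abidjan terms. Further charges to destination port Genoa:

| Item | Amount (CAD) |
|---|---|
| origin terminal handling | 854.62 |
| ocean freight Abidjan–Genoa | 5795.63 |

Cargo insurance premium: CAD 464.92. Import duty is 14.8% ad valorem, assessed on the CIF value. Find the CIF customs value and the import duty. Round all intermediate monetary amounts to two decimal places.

CIF value: CAD 119323.09; import duty: CAD 17659.82

CIF = FCA price + pre-shipment costs + freight + insurance
CIF = 112207.92 + 854.62 + 5795.63 + 464.92 = 119323.09
Import duty = 119323.09 × 14.8% = 17659.82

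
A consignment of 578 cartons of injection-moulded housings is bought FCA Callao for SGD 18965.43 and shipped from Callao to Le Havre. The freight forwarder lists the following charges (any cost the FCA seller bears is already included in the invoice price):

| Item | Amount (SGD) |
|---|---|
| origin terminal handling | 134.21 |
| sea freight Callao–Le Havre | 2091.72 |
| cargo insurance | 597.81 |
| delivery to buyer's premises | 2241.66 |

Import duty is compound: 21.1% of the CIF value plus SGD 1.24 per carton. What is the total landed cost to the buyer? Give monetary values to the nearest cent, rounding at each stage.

Total landed cost: SGD 29345.06

FCA: the seller delivers export-cleared goods to the carrier; the buyer bears costs from that point.
CIF value = FCA price + origin terminal + freight + insurance = 18965.43 + 134.21 + 2091.72 + 597.81 = 21789.17
Ad valorem component: 21789.17 × 21.1% = 4597.51
Specific component: 578 × 1.24 = 716.72
Import duty = 4597.51 + 716.72 = 5314.23
Buyer bears: origin terminal 134.21 + freight 2091.72 + insurance 597.81 + delivery 2241.66 + duty 5314.23 = 10379.63
Landed cost = invoice 18965.43 + 10379.63 = 29345.06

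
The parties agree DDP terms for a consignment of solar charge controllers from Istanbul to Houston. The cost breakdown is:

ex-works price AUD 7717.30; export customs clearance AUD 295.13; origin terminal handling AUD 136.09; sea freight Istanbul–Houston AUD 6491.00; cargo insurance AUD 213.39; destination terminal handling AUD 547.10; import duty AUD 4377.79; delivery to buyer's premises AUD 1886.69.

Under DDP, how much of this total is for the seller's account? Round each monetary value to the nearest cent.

Seller's account: AUD 21664.49

DDP: the seller bears all costs including import duty.
Seller's account: goods 7717.30 + export clearance 295.13 + origin terminal 136.09 + freight 6491.00 + insurance 213.39 + destination terminal 547.10 + duty 4377.79 + delivery 1886.69 = 21664.49
Buyer's account: 0.00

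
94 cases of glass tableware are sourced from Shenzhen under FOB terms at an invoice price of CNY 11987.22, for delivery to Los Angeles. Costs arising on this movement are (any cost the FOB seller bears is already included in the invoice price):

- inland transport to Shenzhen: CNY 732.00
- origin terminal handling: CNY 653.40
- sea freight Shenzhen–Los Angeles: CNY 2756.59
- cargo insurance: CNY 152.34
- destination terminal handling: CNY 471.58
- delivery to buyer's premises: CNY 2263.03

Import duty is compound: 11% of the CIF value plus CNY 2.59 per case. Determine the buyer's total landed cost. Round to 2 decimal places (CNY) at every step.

FOB: the seller bears costs until goods are on board at the origin port; the buyer bears freight, insurance and all costs thereafter.
Already in the invoice (seller's account under FOB): inland to port, origin terminal — exclude.
CIF value = FOB price + freight + insurance = 11987.22 + 2756.59 + 152.34 = 14896.15
Ad valorem component: 14896.15 × 11% = 1638.58
Specific component: 94 × 2.59 = 243.46
Import duty = 1638.58 + 243.46 = 1882.04
Buyer bears: freight 2756.59 + insurance 152.34 + destination terminal 471.58 + delivery 2263.03 + duty 1882.04 = 7525.58
Landed cost = invoice 11987.22 + 7525.58 = 19512.80

Total landed cost: CNY 19512.80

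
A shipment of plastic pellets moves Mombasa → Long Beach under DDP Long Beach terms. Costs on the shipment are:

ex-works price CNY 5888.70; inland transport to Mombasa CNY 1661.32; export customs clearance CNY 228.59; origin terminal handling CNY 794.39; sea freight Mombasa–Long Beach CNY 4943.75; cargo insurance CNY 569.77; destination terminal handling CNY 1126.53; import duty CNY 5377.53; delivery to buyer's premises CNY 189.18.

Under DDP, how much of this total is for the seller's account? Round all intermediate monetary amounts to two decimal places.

DDP: the seller bears all costs including import duty.
Seller's account: goods 5888.70 + inland to port 1661.32 + export clearance 228.59 + origin terminal 794.39 + freight 4943.75 + insurance 569.77 + destination terminal 1126.53 + duty 5377.53 + delivery 189.18 = 20779.76
Buyer's account: 0.00

Seller's account: CNY 20779.76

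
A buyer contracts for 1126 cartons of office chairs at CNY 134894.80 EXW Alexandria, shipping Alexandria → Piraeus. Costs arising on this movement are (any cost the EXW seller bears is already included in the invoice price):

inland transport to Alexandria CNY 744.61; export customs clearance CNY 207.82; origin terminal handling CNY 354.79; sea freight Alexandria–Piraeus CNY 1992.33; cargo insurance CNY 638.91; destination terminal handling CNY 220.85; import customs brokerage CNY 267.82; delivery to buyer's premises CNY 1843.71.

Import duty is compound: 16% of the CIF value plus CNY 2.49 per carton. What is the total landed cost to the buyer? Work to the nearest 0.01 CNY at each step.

EXW: the seller makes goods available at their premises; the buyer bears all onward costs.
CIF value = EXW price + inland to port + export clearance + origin terminal + freight + insurance = 134894.80 + 744.61 + 207.82 + 354.79 + 1992.33 + 638.91 = 138833.26
Ad valorem component: 138833.26 × 16% = 22213.32
Specific component: 1126 × 2.49 = 2803.74
Import duty = 22213.32 + 2803.74 = 25017.06
Buyer bears: inland to port 744.61 + export clearance 207.82 + origin terminal 354.79 + freight 1992.33 + insurance 638.91 + destination terminal 220.85 + brokerage 267.82 + delivery 1843.71 + duty 25017.06 = 31287.90
Landed cost = invoice 134894.80 + 31287.90 = 166182.70

Total landed cost: CNY 166182.70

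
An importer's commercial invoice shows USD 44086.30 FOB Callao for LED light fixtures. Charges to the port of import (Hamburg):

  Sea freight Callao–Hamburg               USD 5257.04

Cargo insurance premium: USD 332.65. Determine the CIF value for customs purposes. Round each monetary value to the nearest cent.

CIF = FOB price + freight + insurance
CIF = 44086.30 + 5257.04 + 332.65 = 49675.99

CIF value: USD 49675.99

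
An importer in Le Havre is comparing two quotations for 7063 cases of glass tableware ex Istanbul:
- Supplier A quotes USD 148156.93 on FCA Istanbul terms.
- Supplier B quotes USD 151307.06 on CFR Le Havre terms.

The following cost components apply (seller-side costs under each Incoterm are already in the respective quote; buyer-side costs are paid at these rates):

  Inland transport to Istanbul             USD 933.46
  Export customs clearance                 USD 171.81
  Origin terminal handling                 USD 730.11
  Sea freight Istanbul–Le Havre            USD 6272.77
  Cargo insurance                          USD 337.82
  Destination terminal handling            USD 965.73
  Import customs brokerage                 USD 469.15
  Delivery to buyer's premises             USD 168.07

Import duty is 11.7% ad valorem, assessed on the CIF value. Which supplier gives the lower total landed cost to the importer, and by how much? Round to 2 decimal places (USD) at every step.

Supplier A (FCA):
CIF value = FCA price + origin terminal + freight + insurance = 148156.93 + 730.11 + 6272.77 + 337.82 = 155497.63
Import duty = 155497.63 × 11.7% = 18193.22
Buyer bears (A): 730.11 + 6272.77 + 337.82 + 965.73 + 469.15 + 168.07 = 8943.65
Landed cost (A) = invoice 148156.93 + 8943.65 + duty 18193.22 = 175293.80
Supplier B (CFR):
CIF value = CFR price + insurance = 151307.06 + 337.82 = 151644.88
Import duty = 151644.88 × 11.7% = 17742.45
Buyer bears (B): 337.82 + 965.73 + 469.15 + 168.07 = 1940.77
Landed cost (B) = invoice 151307.06 + 1940.77 + duty 17742.45 = 170990.28
Difference = |175293.80 − 170990.28| = 4303.52

Supplier B is cheaper by USD 4303.52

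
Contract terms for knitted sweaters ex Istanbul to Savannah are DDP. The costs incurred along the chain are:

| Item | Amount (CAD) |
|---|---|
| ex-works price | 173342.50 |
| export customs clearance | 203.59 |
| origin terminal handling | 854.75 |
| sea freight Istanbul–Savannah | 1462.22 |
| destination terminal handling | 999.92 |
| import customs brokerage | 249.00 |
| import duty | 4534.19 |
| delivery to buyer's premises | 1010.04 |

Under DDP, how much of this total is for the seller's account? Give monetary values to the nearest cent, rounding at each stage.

DDP: the seller bears all costs including import duty.
Seller's account: goods 173342.50 + export clearance 203.59 + origin terminal 854.75 + freight 1462.22 + destination terminal 999.92 + brokerage 249.00 + duty 4534.19 + delivery 1010.04 = 182656.21
Buyer's account: 0.00

Seller's account: CAD 182656.21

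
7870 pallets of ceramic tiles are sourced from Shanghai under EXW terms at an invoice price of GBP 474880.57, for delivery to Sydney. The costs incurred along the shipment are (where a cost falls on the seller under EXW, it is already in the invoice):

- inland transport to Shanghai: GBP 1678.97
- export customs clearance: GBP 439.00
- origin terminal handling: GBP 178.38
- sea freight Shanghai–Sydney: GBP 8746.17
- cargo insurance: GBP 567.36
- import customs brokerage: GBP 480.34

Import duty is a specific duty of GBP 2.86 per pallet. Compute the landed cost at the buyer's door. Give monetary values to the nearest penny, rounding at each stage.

Total landed cost: GBP 509478.99

EXW: the seller makes goods available at their premises; the buyer bears all onward costs.
CIF value = EXW price + inland to port + export clearance + origin terminal + freight + insurance = 474880.57 + 1678.97 + 439.00 + 178.38 + 8746.17 + 567.36 = 486490.45
Import duty = 7870 × 2.86 = 22508.20
Buyer bears: inland to port 1678.97 + export clearance 439.00 + origin terminal 178.38 + freight 8746.17 + insurance 567.36 + brokerage 480.34 + duty 22508.20 = 34598.42
Landed cost = invoice 474880.57 + 34598.42 = 509478.99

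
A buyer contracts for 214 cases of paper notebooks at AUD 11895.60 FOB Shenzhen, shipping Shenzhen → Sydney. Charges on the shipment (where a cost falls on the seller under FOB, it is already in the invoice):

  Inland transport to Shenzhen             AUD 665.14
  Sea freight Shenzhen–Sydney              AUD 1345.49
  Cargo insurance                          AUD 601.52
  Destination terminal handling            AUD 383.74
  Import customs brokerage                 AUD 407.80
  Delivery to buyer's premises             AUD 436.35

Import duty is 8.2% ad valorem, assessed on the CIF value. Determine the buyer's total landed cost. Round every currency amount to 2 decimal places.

Total landed cost: AUD 16205.59

FOB: the seller bears costs until goods are on board at the origin port; the buyer bears freight, insurance and all costs thereafter.
Already in the invoice (seller's account under FOB): inland to port — exclude.
CIF value = FOB price + freight + insurance = 11895.60 + 1345.49 + 601.52 = 13842.61
Import duty = 13842.61 × 8.2% = 1135.09
Buyer bears: freight 1345.49 + insurance 601.52 + destination terminal 383.74 + brokerage 407.80 + delivery 436.35 + duty 1135.09 = 4309.99
Landed cost = invoice 11895.60 + 4309.99 = 16205.59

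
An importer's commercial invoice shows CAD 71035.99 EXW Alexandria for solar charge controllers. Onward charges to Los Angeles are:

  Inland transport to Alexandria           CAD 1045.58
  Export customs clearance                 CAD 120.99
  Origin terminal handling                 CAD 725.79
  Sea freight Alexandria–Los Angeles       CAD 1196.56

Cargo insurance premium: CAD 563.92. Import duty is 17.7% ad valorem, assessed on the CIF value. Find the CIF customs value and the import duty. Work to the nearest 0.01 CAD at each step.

CIF = EXW price + pre-shipment costs + freight + insurance
CIF = 71035.99 + 1045.58 + 120.99 + 725.79 + 1196.56 + 563.92 = 74688.83
Import duty = 74688.83 × 17.7% = 13219.92

CIF value: CAD 74688.83; import duty: CAD 13219.92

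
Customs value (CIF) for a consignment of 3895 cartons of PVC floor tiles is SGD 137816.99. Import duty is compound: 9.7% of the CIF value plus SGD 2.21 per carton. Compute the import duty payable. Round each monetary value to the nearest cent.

Import duty: SGD 21976.20

Ad valorem component: 137816.99 × 9.7% = 13368.25
Specific component: 3895 × 2.21 = 8607.95
Import duty = 13368.25 + 8607.95 = 21976.20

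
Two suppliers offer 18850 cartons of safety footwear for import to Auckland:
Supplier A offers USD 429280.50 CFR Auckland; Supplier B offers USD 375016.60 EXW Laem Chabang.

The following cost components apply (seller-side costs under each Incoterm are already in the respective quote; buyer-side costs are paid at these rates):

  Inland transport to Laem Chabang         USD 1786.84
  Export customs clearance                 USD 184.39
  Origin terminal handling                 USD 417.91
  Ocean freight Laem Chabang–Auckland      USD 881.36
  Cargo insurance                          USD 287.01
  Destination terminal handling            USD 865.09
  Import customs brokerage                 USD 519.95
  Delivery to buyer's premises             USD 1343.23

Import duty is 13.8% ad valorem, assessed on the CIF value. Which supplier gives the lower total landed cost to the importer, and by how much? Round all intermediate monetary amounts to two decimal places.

Supplier B is cheaper by USD 58030.49

Supplier A (CFR):
CIF value = CFR price + insurance = 429280.50 + 287.01 = 429567.51
Import duty = 429567.51 × 13.8% = 59280.32
Buyer bears (A): 287.01 + 865.09 + 519.95 + 1343.23 = 3015.28
Landed cost (A) = invoice 429280.50 + 3015.28 + duty 59280.32 = 491576.10
Supplier B (EXW):
CIF value = EXW price + inland to port + export clearance + origin terminal + freight + insurance = 375016.60 + 1786.84 + 184.39 + 417.91 + 881.36 + 287.01 = 378574.11
Import duty = 378574.11 × 13.8% = 52243.23
Buyer bears (B): 1786.84 + 184.39 + 417.91 + 881.36 + 287.01 + 865.09 + 519.95 + 1343.23 = 6285.78
Landed cost (B) = invoice 375016.60 + 6285.78 + duty 52243.23 = 433545.61
Difference = |491576.10 − 433545.61| = 58030.49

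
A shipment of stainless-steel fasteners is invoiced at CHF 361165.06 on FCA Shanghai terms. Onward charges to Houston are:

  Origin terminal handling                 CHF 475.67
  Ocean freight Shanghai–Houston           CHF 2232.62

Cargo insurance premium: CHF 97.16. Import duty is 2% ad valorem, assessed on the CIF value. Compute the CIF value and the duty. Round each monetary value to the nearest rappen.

CIF value: CHF 363970.51; import duty: CHF 7279.41

CIF = FCA price + pre-shipment costs + freight + insurance
CIF = 361165.06 + 475.67 + 2232.62 + 97.16 = 363970.51
Import duty = 363970.51 × 2% = 7279.41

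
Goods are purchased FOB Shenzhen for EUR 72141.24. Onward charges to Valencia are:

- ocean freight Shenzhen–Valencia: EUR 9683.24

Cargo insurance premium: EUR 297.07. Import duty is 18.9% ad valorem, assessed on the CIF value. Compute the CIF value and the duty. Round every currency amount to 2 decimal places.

CIF value: EUR 82121.55; import duty: EUR 15520.97

CIF = FOB price + freight + insurance
CIF = 72141.24 + 9683.24 + 297.07 = 82121.55
Import duty = 82121.55 × 18.9% = 15520.97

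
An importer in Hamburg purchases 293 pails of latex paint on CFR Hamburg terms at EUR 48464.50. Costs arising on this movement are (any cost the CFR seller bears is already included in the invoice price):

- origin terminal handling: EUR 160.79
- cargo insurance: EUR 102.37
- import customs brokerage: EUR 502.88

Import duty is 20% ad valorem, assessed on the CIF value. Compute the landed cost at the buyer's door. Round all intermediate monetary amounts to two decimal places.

Total landed cost: EUR 58783.12

CFR: the seller pays costs through ocean freight to the destination port, but not insurance.
Already in the invoice (seller's account under CFR): origin terminal — exclude.
CIF value = CFR price + insurance = 48464.50 + 102.37 = 48566.87
Import duty = 48566.87 × 20% = 9713.37
Buyer bears: insurance 102.37 + brokerage 502.88 + duty 9713.37 = 10318.62
Landed cost = invoice 48464.50 + 10318.62 = 58783.12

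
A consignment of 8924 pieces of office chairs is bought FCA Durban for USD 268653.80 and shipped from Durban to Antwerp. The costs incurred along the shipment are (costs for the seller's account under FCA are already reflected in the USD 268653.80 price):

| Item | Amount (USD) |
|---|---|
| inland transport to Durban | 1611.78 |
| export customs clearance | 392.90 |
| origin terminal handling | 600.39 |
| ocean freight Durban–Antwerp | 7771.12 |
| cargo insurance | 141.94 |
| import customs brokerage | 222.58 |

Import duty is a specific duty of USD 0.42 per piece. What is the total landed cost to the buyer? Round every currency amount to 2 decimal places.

FCA: the seller delivers export-cleared goods to the carrier; the buyer bears costs from that point.
Already in the invoice (seller's account under FCA): inland to port, export clearance — exclude.
CIF value = FCA price + origin terminal + freight + insurance = 268653.80 + 600.39 + 7771.12 + 141.94 = 277167.25
Import duty = 8924 × 0.42 = 3748.08
Buyer bears: origin terminal 600.39 + freight 7771.12 + insurance 141.94 + brokerage 222.58 + duty 3748.08 = 12484.11
Landed cost = invoice 268653.80 + 12484.11 = 281137.91

Total landed cost: USD 281137.91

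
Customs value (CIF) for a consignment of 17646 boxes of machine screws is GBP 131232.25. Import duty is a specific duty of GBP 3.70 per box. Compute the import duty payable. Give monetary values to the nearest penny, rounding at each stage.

Import duty = 17646 × 3.70 = 65290.20

Import duty: GBP 65290.20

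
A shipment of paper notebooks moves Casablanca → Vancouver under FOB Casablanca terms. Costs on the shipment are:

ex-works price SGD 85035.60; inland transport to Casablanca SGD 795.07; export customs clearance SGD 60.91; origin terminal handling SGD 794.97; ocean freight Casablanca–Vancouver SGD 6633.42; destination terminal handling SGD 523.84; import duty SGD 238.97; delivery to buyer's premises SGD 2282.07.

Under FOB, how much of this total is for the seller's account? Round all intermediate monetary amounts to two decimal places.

Seller's account: SGD 86686.55

FOB: the seller bears costs until goods are on board at the origin port; the buyer bears freight, insurance and all costs thereafter.
Seller's account: goods 85035.60 + inland to port 795.07 + export clearance 60.91 + origin terminal 794.97 = 86686.55
Buyer's account: freight 6633.42 + destination terminal 523.84 + duty 238.97 + delivery 2282.07 = 9678.30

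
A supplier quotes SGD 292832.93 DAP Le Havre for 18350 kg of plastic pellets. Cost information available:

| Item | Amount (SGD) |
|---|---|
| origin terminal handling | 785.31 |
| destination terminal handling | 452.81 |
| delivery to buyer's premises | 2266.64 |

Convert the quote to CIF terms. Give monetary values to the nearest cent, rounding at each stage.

CIF price: SGD 290113.48

Not relevant to the conversion: origin terminal — on the seller under both DAP and CIF; already in the DAP price and stays in the CIF price.
From DAP to CIF, the seller no longer bears: destination terminal, delivery.
CIF price = 292832.93 − 452.81 − 2266.64 = 290113.48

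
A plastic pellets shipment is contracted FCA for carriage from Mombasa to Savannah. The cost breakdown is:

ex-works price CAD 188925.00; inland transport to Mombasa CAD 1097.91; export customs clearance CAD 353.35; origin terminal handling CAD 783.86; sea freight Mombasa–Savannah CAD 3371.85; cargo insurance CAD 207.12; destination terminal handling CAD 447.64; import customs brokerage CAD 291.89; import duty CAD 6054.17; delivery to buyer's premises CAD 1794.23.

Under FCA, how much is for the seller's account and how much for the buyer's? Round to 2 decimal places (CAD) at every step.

FCA: the seller delivers export-cleared goods to the carrier; the buyer bears costs from that point.
Seller's account: goods 188925.00 + inland to port 1097.91 + export clearance 353.35 = 190376.26
Buyer's account: origin terminal 783.86 + freight 3371.85 + insurance 207.12 + destination terminal 447.64 + brokerage 291.89 + duty 6054.17 + delivery 1794.23 = 12950.76

Seller: CAD 190376.26; buyer: CAD 12950.76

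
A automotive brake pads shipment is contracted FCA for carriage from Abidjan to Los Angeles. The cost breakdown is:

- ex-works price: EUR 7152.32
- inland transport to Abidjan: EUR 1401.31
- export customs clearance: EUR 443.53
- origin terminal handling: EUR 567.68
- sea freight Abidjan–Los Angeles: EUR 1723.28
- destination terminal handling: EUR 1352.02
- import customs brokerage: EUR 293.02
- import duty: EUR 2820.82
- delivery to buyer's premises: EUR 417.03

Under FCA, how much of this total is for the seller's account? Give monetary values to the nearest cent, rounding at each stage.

Seller's account: EUR 8997.16

FCA: the seller delivers export-cleared goods to the carrier; the buyer bears costs from that point.
Seller's account: goods 7152.32 + inland to port 1401.31 + export clearance 443.53 = 8997.16
Buyer's account: origin terminal 567.68 + freight 1723.28 + destination terminal 1352.02 + brokerage 293.02 + duty 2820.82 + delivery 417.03 = 7173.85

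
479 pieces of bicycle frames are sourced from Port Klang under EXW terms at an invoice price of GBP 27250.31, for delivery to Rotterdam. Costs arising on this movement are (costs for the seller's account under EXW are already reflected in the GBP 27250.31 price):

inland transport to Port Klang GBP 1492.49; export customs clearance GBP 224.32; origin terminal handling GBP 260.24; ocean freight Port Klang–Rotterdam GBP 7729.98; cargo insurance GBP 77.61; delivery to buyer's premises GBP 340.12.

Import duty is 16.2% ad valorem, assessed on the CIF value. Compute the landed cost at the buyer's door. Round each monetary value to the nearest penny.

Total landed cost: GBP 43374.73

EXW: the seller makes goods available at their premises; the buyer bears all onward costs.
CIF value = EXW price + inland to port + export clearance + origin terminal + freight + insurance = 27250.31 + 1492.49 + 224.32 + 260.24 + 7729.98 + 77.61 = 37034.95
Import duty = 37034.95 × 16.2% = 5999.66
Buyer bears: inland to port 1492.49 + export clearance 224.32 + origin terminal 260.24 + freight 7729.98 + insurance 77.61 + delivery 340.12 + duty 5999.66 = 16124.42
Landed cost = invoice 27250.31 + 16124.42 = 43374.73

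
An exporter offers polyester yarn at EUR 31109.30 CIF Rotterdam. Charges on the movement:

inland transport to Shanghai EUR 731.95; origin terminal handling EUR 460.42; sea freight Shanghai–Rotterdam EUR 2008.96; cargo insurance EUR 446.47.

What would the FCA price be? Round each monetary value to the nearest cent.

Not relevant to the conversion: inland to port — on the seller under both CIF and FCA; already in the CIF price and stays in the FCA price.
From CIF to FCA, the seller no longer bears: origin terminal, freight, insurance.
FCA price = 31109.30 − 460.42 − 2008.96 − 446.47 = 28193.45

FCA price: EUR 28193.45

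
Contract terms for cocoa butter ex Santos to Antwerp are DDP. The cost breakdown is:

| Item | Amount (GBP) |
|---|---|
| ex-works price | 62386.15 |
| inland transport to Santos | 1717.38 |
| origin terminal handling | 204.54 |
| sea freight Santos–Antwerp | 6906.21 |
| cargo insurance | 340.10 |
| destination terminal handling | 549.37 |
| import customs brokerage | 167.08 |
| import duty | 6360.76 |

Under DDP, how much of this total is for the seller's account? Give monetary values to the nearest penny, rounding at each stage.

DDP: the seller bears all costs including import duty.
Seller's account: goods 62386.15 + inland to port 1717.38 + origin terminal 204.54 + freight 6906.21 + insurance 340.10 + destination terminal 549.37 + brokerage 167.08 + duty 6360.76 = 78631.59
Buyer's account: 0.00

Seller's account: GBP 78631.59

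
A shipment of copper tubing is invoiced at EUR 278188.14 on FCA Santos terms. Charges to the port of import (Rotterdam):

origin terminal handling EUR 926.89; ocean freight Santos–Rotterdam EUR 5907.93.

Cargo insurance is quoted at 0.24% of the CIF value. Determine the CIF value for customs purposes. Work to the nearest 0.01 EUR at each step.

CIF value: EUR 285708.66

Let C be the CIF value. C = FCA price + pre-shipment costs + freight + 0.24% × C
C − 0.24% × C = 278188.14 + 926.89 + 5907.93
0.9976 × C = 285022.96
C = 285022.96 / 0.9976 = 285708.66
Insurance premium = 0.24% × 285708.66 = 685.70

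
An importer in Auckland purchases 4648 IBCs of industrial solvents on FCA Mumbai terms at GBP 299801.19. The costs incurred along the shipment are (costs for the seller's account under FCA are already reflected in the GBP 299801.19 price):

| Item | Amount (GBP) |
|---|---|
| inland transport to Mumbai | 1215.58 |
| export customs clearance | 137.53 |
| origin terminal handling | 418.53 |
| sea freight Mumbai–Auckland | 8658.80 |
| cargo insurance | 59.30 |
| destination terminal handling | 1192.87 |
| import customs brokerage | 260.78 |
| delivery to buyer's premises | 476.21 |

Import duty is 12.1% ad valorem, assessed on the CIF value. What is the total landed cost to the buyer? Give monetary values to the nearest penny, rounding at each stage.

FCA: the seller delivers export-cleared goods to the carrier; the buyer bears costs from that point.
Already in the invoice (seller's account under FCA): inland to port, export clearance — exclude.
CIF value = FCA price + origin terminal + freight + insurance = 299801.19 + 418.53 + 8658.80 + 59.30 = 308937.82
Import duty = 308937.82 × 12.1% = 37381.48
Buyer bears: origin terminal 418.53 + freight 8658.80 + insurance 59.30 + destination terminal 1192.87 + brokerage 260.78 + delivery 476.21 + duty 37381.48 = 48447.97
Landed cost = invoice 299801.19 + 48447.97 = 348249.16

Total landed cost: GBP 348249.16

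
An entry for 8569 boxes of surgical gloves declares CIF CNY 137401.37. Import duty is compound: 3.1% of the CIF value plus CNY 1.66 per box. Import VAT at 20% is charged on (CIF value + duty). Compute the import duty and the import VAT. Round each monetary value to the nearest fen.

Ad valorem component: 137401.37 × 3.1% = 4259.44
Specific component: 8569 × 1.66 = 14224.54
Import duty = 4259.44 + 14224.54 = 18483.98
VAT base = CIF + duty = 137401.37 + 18483.98 = 155885.35
Import VAT = 155885.35 × 20% = 31177.07

Import duty: CNY 18483.98; import VAT: CNY 31177.07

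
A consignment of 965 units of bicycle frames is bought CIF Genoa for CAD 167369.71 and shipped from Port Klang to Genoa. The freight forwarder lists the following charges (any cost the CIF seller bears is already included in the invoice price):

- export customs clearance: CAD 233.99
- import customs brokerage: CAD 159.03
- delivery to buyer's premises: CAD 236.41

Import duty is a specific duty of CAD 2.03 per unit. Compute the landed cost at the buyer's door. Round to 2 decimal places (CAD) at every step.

CIF: the seller pays costs through ocean freight and marine insurance to the destination port.
Already in the invoice (seller's account under CIF): export clearance — exclude.
The CIF price already equals the CIF value: 167369.71
Import duty = 965 × 2.03 = 1958.95
Buyer bears: brokerage 159.03 + delivery 236.41 + duty 1958.95 = 2354.39
Landed cost = invoice 167369.71 + 2354.39 = 169724.10

Total landed cost: CAD 169724.10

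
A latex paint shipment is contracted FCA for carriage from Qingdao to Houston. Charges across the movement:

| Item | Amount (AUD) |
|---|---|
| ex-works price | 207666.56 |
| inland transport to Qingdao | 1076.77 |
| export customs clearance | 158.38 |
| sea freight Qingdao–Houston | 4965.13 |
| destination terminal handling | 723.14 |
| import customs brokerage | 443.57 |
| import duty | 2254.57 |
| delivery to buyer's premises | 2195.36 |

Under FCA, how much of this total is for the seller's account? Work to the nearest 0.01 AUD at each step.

FCA: the seller delivers export-cleared goods to the carrier; the buyer bears costs from that point.
Seller's account: goods 207666.56 + inland to port 1076.77 + export clearance 158.38 = 208901.71
Buyer's account: freight 4965.13 + destination terminal 723.14 + brokerage 443.57 + duty 2254.57 + delivery 2195.36 = 10581.77

Seller's account: AUD 208901.71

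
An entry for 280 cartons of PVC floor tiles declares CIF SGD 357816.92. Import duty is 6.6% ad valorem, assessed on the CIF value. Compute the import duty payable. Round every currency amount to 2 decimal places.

Import duty = 357816.92 × 6.6% = 23615.92

Import duty: SGD 23615.92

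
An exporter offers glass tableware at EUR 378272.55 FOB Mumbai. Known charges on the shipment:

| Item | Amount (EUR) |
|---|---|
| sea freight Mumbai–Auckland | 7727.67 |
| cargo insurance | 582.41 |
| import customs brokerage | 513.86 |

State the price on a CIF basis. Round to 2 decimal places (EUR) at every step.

CIF price: EUR 386582.63

Not relevant to the conversion: brokerage — on the buyer under both terms; not part of either seller's price.
From FOB to CIF, the seller additionally bears: freight, insurance.
CIF price = 378272.55 + 7727.67 + 582.41 = 386582.63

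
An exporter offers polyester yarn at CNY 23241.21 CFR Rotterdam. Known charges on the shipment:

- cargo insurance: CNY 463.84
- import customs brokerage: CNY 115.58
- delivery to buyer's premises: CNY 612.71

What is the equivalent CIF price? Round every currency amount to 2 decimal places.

CIF price: CNY 23705.05

Not relevant to the conversion: delivery, brokerage — on the buyer under both terms; not part of either seller's price.
From CFR to CIF, the seller additionally bears: insurance.
CIF price = 23241.21 + 463.84 = 23705.05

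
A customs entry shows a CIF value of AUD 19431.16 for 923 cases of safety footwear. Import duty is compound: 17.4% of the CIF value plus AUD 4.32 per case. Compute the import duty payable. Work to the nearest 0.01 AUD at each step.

Import duty: AUD 7368.38

Ad valorem component: 19431.16 × 17.4% = 3381.02
Specific component: 923 × 4.32 = 3987.36
Import duty = 3381.02 + 3987.36 = 7368.38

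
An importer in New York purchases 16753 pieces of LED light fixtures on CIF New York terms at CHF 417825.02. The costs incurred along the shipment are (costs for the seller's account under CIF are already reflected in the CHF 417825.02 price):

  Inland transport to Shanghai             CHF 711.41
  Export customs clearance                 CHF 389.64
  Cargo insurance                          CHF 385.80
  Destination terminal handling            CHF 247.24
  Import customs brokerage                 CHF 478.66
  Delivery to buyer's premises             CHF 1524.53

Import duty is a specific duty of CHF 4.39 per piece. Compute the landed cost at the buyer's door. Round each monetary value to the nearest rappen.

Total landed cost: CHF 493621.12

CIF: the seller pays costs through ocean freight and marine insurance to the destination port.
Already in the invoice (seller's account under CIF): inland to port, export clearance, insurance — exclude.
The CIF price already equals the CIF value: 417825.02
Import duty = 16753 × 4.39 = 73545.67
Buyer bears: destination terminal 247.24 + brokerage 478.66 + delivery 1524.53 + duty 73545.67 = 75796.10
Landed cost = invoice 417825.02 + 75796.10 = 493621.12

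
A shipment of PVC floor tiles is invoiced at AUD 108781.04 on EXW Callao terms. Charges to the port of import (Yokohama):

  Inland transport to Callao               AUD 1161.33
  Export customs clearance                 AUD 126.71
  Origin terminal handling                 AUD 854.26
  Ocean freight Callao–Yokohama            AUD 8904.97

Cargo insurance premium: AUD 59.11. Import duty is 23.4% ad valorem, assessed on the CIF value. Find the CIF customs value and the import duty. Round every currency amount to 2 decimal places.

CIF value: AUD 119887.42; import duty: AUD 28053.66

CIF = EXW price + pre-shipment costs + freight + insurance
CIF = 108781.04 + 1161.33 + 126.71 + 854.26 + 8904.97 + 59.11 = 119887.42
Import duty = 119887.42 × 23.4% = 28053.66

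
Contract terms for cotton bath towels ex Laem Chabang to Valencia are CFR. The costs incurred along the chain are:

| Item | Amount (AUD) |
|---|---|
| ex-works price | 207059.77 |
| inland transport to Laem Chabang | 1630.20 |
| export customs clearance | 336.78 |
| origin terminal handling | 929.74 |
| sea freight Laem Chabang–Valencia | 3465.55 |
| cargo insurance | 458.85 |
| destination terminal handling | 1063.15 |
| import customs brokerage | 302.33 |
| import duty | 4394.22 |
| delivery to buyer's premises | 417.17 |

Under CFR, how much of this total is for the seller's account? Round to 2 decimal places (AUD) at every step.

Seller's account: AUD 213422.04

CFR: the seller pays costs through ocean freight to the destination port, but not insurance.
Seller's account: goods 207059.77 + inland to port 1630.20 + export clearance 336.78 + origin terminal 929.74 + freight 3465.55 = 213422.04
Buyer's account: insurance 458.85 + destination terminal 1063.15 + brokerage 302.33 + duty 4394.22 + delivery 417.17 = 6635.72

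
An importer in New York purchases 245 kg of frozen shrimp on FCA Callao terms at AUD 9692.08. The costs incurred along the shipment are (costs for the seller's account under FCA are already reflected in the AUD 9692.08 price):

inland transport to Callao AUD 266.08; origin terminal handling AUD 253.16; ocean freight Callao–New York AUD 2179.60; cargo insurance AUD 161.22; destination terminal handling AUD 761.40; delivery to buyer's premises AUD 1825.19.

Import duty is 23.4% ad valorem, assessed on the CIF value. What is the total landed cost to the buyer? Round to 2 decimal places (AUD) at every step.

FCA: the seller delivers export-cleared goods to the carrier; the buyer bears costs from that point.
Already in the invoice (seller's account under FCA): inland to port — exclude.
CIF value = FCA price + origin terminal + freight + insurance = 9692.08 + 253.16 + 2179.60 + 161.22 = 12286.06
Import duty = 12286.06 × 23.4% = 2874.94
Buyer bears: origin terminal 253.16 + freight 2179.60 + insurance 161.22 + destination terminal 761.40 + delivery 1825.19 + duty 2874.94 = 8055.51
Landed cost = invoice 9692.08 + 8055.51 = 17747.59

Total landed cost: AUD 17747.59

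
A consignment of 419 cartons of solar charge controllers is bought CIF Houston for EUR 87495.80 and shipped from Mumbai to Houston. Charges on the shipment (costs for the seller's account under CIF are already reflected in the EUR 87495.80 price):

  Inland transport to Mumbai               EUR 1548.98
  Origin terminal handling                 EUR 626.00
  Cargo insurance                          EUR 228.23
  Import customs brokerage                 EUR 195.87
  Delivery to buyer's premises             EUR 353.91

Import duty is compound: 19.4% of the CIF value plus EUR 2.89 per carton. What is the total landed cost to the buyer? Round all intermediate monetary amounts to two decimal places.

CIF: the seller pays costs through ocean freight and marine insurance to the destination port.
Already in the invoice (seller's account under CIF): inland to port, origin terminal, insurance — exclude.
The CIF price already equals the CIF value: 87495.80
Ad valorem component: 87495.80 × 19.4% = 16974.19
Specific component: 419 × 2.89 = 1210.91
Import duty = 16974.19 + 1210.91 = 18185.10
Buyer bears: brokerage 195.87 + delivery 353.91 + duty 18185.10 = 18734.88
Landed cost = invoice 87495.80 + 18734.88 = 106230.68

Total landed cost: EUR 106230.68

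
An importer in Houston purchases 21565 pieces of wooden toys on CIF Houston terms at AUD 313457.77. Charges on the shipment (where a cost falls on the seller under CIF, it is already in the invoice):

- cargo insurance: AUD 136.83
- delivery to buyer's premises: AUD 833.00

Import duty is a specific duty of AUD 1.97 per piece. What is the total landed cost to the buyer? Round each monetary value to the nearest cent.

Total landed cost: AUD 356773.82

CIF: the seller pays costs through ocean freight and marine insurance to the destination port.
Already in the invoice (seller's account under CIF): insurance — exclude.
The CIF price already equals the CIF value: 313457.77
Import duty = 21565 × 1.97 = 42483.05
Buyer bears: delivery 833.00 + duty 42483.05 = 43316.05
Landed cost = invoice 313457.77 + 43316.05 = 356773.82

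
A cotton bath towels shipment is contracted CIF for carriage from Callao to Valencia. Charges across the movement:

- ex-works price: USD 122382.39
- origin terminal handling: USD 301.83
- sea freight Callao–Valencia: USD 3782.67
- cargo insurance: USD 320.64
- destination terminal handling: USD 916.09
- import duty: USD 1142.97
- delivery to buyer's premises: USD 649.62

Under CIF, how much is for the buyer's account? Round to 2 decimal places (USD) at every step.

Buyer's account: USD 2708.68

CIF: the seller pays costs through ocean freight and marine insurance to the destination port.
Seller's account: goods 122382.39 + origin terminal 301.83 + freight 3782.67 + insurance 320.64 = 126787.53
Buyer's account: destination terminal 916.09 + duty 1142.97 + delivery 649.62 = 2708.68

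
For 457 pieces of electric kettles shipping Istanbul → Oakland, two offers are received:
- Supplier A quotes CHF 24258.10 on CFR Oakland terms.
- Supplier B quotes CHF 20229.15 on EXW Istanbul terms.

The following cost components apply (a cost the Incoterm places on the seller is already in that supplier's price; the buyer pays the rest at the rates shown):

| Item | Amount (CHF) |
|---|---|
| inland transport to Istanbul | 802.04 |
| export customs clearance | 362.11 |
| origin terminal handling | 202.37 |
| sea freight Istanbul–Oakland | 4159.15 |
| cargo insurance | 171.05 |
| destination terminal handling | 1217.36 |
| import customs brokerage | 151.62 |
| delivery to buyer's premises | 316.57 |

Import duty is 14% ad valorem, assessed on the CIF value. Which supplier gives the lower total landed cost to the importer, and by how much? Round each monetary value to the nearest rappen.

Supplier A is cheaper by CHF 1706.26

Supplier A (CFR):
CIF value = CFR price + insurance = 24258.10 + 171.05 = 24429.15
Import duty = 24429.15 × 14% = 3420.08
Buyer bears (A): 171.05 + 1217.36 + 151.62 + 316.57 = 1856.60
Landed cost (A) = invoice 24258.10 + 1856.60 + duty 3420.08 = 29534.78
Supplier B (EXW):
CIF value = EXW price + inland to port + export clearance + origin terminal + freight + insurance = 20229.15 + 802.04 + 362.11 + 202.37 + 4159.15 + 171.05 = 25925.87
Import duty = 25925.87 × 14% = 3629.62
Buyer bears (B): 802.04 + 362.11 + 202.37 + 4159.15 + 171.05 + 1217.36 + 151.62 + 316.57 = 7382.27
Landed cost (B) = invoice 20229.15 + 7382.27 + duty 3629.62 = 31241.04
Difference = |29534.78 − 31241.04| = 1706.26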